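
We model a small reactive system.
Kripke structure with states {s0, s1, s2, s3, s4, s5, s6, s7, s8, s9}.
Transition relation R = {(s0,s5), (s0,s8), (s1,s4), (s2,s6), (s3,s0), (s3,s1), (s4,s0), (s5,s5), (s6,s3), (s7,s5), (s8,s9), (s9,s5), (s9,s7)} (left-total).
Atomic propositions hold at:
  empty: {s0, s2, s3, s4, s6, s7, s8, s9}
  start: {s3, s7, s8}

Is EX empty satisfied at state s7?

Sat(EX empty) = {s : some successor in {s0, s2, s3, s4, s6, s7, s8, s9}} = {s0, s1, s2, s3, s4, s6, s8, s9}
s7 ∉ Sat(EX empty) = {s0, s1, s2, s3, s4, s6, s8, s9}, so the formula does not hold at s7.

No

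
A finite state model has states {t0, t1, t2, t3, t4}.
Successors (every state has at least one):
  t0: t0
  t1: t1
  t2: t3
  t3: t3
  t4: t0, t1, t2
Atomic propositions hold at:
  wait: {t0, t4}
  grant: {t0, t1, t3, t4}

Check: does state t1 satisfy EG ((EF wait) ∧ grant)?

No

EF wait: least fixpoint, start Z0 = {t0, t4}, add states with some successor in Z. Already a fixed point.
Sat(EF wait) = {t0, t4}
Sat((EF wait) ∧ grant) = {t0, t4}
EG ((EF wait) ∧ grant): greatest fixpoint, start Z0 = {t0, t4}, keep only states in Sat with some successor in Z. Already a fixed point.
Sat(EG ((EF wait) ∧ grant)) = {t0, t4}
t1 ∉ Sat(EG ((EF wait) ∧ grant)) = {t0, t4}, so the formula does not hold at t1.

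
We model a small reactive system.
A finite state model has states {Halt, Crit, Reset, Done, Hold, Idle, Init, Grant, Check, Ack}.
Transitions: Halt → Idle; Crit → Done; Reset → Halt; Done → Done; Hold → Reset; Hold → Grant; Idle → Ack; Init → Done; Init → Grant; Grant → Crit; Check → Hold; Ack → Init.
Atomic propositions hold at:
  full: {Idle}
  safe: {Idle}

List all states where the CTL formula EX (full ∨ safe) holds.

Sat(full ∨ safe) = {Idle}
Sat(EX (full ∨ safe)) = {s : some successor in {Idle}} = {Halt}

{Halt}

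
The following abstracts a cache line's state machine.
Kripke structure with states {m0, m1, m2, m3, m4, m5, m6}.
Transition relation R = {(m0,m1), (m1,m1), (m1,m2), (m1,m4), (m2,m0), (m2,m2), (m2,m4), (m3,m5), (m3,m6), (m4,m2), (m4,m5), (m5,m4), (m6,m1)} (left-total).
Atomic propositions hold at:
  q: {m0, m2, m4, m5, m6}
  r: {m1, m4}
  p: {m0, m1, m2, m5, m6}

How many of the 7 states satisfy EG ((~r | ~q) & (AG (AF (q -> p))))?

Sat(~r) = {m0, m2, m3, m5, m6}
Sat(~q) = {m1, m3}
Sat(~r | ~q) = {m0, m1, m2, m3, m5, m6}
Sat(q -> p) = {m0, m1, m2, m3, m5, m6}
AF (q -> p): least fixpoint, start Z0 = {m0, m1, m2, m3, m5, m6}, add states with every successor in Z. Z1 = {m0, m1, m2, m3, m4, m5, m6}; fixed.
Sat(AF (q -> p)) = {m0, m1, m2, m3, m4, m5, m6}
AG (AF (q -> p)): greatest fixpoint, start Z0 = {m0, m1, m2, m3, m4, m5, m6}, keep only states in Sat with every successor in Z. Already a fixed point.
Sat(AG (AF (q -> p))) = {m0, m1, m2, m3, m4, m5, m6}
Sat((~r | ~q) & (AG (AF (q -> p)))) = {m0, m1, m2, m3, m5, m6}
EG ((~r | ~q) & (AG (AF (q -> p)))): greatest fixpoint, start Z0 = {m0, m1, m2, m3, m5, m6}, keep only states in Sat with some successor in Z. Z1 = {m0, m1, m2, m3, m6}; fixed.
Sat(EG ((~r | ~q) & (AG (AF (q -> p))))) = {m0, m1, m2, m3, m6}
|Sat(EG ((~r | ~q) & (AG (AF (q -> p)))))| = |{m0, m1, m2, m3, m6}| = 5.

5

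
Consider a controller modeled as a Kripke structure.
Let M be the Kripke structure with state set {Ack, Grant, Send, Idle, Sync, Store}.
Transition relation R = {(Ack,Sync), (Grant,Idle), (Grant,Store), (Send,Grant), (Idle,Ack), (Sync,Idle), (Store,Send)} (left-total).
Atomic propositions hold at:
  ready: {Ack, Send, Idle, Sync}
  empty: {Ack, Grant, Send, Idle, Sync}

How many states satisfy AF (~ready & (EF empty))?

3

Sat(~ready) = {Grant, Store}
EF empty: least fixpoint, start Z0 = {Ack, Grant, Send, Idle, Sync}, add states with some successor in Z. Z1 = {Ack, Grant, Send, Idle, Sync, Store}; fixed.
Sat(EF empty) = {Ack, Grant, Send, Idle, Sync, Store}
Sat(~ready & (EF empty)) = {Grant, Store}
AF (~ready & (EF empty)): least fixpoint, start Z0 = {Grant, Store}, add states with every successor in Z. Z1 = {Grant, Send, Store}; fixed.
Sat(AF (~ready & (EF empty))) = {Grant, Send, Store}
|Sat(AF (~ready & (EF empty)))| = |{Grant, Send, Store}| = 3.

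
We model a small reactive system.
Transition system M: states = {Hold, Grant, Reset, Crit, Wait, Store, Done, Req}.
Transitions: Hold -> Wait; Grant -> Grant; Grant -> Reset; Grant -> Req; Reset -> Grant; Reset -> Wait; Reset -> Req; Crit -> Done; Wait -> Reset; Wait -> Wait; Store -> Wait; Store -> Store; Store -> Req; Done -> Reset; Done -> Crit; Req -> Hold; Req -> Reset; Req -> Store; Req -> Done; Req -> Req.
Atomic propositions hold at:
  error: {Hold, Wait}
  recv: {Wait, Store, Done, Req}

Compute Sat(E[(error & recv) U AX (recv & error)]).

{Hold}

Sat(error & recv) = {Wait}
Sat(recv & error) = {Wait}
Sat(AX (recv & error)) = {s : every successor in {Wait}} = {Hold}
E[(error & recv) U AX (recv & error)]: least fixpoint, start Z0 = Sat(AX (recv & error)) = {Hold}, add states in Sat(error & recv) with some successor in Z. Already a fixed point.
Sat(E[(error & recv) U AX (recv & error)]) = {Hold}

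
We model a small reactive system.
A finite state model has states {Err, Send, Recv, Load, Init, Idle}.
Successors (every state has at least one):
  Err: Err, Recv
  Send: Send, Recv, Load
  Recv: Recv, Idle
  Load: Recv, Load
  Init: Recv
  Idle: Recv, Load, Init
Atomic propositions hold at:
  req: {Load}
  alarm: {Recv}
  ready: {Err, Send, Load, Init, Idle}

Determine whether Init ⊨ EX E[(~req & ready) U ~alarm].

No

Sat(~req) = {Err, Send, Recv, Init, Idle}
Sat(~req & ready) = {Err, Send, Init, Idle}
Sat(~alarm) = {Err, Send, Load, Init, Idle}
E[(~req & ready) U ~alarm]: least fixpoint, start Z0 = Sat(~alarm) = {Err, Send, Load, Init, Idle}, add states in Sat(~req & ready) with some successor in Z. Already a fixed point.
Sat(E[(~req & ready) U ~alarm]) = {Err, Send, Load, Init, Idle}
Sat(EX E[(~req & ready) U ~alarm]) = {s : some successor in {Err, Send, Load, Init, Idle}} = {Err, Send, Recv, Load, Idle}
Init ∉ Sat(EX E[(~req & ready) U ~alarm]) = {Err, Send, Recv, Load, Idle}, so the formula does not hold at Init.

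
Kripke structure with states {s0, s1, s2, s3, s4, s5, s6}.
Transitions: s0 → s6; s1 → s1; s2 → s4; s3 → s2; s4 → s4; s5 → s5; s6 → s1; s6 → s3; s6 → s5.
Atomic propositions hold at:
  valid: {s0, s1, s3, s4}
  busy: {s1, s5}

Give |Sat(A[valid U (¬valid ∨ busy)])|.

Sat(¬valid) = {s2, s5, s6}
Sat(¬valid ∨ busy) = {s1, s2, s5, s6}
A[valid U (¬valid ∨ busy)]: least fixpoint, start Z0 = Sat((¬valid ∨ busy)) = {s1, s2, s5, s6}, add states in Sat(valid) with every successor in Z. Z1 = {s0, s1, s2, s3, s5, s6}; fixed.
Sat(A[valid U (¬valid ∨ busy)]) = {s0, s1, s2, s3, s5, s6}
|Sat(A[valid U (¬valid ∨ busy)])| = |{s0, s1, s2, s3, s5, s6}| = 6.

6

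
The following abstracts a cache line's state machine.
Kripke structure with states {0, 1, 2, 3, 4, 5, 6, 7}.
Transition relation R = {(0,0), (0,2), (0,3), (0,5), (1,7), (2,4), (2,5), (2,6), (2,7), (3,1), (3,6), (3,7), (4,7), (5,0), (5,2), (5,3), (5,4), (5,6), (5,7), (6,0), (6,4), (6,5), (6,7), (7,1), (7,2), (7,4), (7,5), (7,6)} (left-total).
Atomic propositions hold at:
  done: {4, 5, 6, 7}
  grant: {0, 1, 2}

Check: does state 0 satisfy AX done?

No

Sat(AX done) = {s : every successor in {4, 5, 6, 7}} = {1, 2, 4}
0 ∉ Sat(AX done) = {1, 2, 4}, so the formula does not hold at 0.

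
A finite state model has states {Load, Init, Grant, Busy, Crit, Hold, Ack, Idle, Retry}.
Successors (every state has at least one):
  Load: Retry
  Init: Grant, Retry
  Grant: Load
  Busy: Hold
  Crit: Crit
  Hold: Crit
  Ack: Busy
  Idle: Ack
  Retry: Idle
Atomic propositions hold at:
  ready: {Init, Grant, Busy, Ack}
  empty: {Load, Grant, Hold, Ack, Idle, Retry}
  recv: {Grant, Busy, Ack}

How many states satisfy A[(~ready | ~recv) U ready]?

Sat(~ready) = {Load, Crit, Hold, Idle, Retry}
Sat(~recv) = {Load, Init, Crit, Hold, Idle, Retry}
Sat(~ready | ~recv) = {Load, Init, Crit, Hold, Idle, Retry}
A[(~ready | ~recv) U ready]: least fixpoint, start Z0 = Sat(ready) = {Init, Grant, Busy, Ack}, add states in Sat(~ready | ~recv) with every successor in Z. Z1 = {Init, Grant, Busy, Ack, Idle}; Z2 = {Init, Grant, Busy, Ack, Idle, Retry}; Z3 = {Load, Init, Grant, Busy, Ack, Idle, Retry}; fixed.
Sat(A[(~ready | ~recv) U ready]) = {Load, Init, Grant, Busy, Ack, Idle, Retry}
|Sat(A[(~ready | ~recv) U ready])| = |{Load, Init, Grant, Busy, Ack, Idle, Retry}| = 7.

7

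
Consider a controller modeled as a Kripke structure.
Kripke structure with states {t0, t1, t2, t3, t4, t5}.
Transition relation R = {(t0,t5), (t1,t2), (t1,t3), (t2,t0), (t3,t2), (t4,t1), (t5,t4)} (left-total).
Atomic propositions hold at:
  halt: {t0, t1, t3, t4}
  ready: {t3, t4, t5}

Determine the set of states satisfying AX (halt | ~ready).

{t1, t2, t3, t4, t5}

Sat(~ready) = {t0, t1, t2}
Sat(halt | ~ready) = {t0, t1, t2, t3, t4}
Sat(AX (halt | ~ready)) = {s : every successor in {t0, t1, t2, t3, t4}} = {t1, t2, t3, t4, t5}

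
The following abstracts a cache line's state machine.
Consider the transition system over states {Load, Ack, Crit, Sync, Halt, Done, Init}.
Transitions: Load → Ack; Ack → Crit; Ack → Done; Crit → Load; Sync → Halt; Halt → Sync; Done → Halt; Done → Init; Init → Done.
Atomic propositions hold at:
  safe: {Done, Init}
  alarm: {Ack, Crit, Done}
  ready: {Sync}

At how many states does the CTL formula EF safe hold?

5

EF safe: least fixpoint, start Z0 = {Done, Init}, add states with some successor in Z. Z1 = {Ack, Done, Init}; Z2 = {Load, Ack, Done, Init}; Z3 = {Load, Ack, Crit, Done, Init}; fixed.
Sat(EF safe) = {Load, Ack, Crit, Done, Init}
|Sat(EF safe)| = |{Load, Ack, Crit, Done, Init}| = 5.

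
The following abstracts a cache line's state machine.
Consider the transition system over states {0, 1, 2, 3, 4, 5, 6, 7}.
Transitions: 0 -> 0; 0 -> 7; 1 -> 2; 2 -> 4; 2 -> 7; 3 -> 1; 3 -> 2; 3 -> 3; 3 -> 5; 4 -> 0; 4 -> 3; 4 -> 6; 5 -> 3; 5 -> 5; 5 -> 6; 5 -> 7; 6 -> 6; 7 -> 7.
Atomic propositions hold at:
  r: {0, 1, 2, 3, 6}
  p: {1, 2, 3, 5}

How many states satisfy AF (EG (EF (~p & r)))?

7

Sat(~p) = {0, 4, 6, 7}
Sat(~p & r) = {0, 6}
EF (~p & r): least fixpoint, start Z0 = {0, 6}, add states with some successor in Z. Z1 = {0, 4, 5, 6}; Z2 = {0, 2, 3, 4, 5, 6}; Z3 = {0, 1, 2, 3, 4, 5, 6}; fixed.
Sat(EF (~p & r)) = {0, 1, 2, 3, 4, 5, 6}
EG (EF (~p & r)): greatest fixpoint, start Z0 = {0, 1, 2, 3, 4, 5, 6}, keep only states in Sat with some successor in Z. Already a fixed point.
Sat(EG (EF (~p & r))) = {0, 1, 2, 3, 4, 5, 6}
AF (EG (EF (~p & r))): least fixpoint, start Z0 = {0, 1, 2, 3, 4, 5, 6}, add states with every successor in Z. Already a fixed point.
Sat(AF (EG (EF (~p & r)))) = {0, 1, 2, 3, 4, 5, 6}
|Sat(AF (EG (EF (~p & r))))| = |{0, 1, 2, 3, 4, 5, 6}| = 7.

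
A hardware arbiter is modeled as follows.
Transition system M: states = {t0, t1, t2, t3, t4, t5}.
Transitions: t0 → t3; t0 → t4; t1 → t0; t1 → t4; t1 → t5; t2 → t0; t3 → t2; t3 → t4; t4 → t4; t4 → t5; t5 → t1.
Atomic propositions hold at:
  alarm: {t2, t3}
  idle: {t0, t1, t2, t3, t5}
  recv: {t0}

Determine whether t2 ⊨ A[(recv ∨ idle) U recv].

Yes

Sat(recv ∨ idle) = {t0, t1, t2, t3, t5}
A[(recv ∨ idle) U recv]: least fixpoint, start Z0 = Sat(recv) = {t0}, add states in Sat(recv ∨ idle) with every successor in Z. Z1 = {t0, t2}; fixed.
Sat(A[(recv ∨ idle) U recv]) = {t0, t2}
t2 ∈ Sat(A[(recv ∨ idle) U recv]) = {t0, t2}, so the formula holds at t2.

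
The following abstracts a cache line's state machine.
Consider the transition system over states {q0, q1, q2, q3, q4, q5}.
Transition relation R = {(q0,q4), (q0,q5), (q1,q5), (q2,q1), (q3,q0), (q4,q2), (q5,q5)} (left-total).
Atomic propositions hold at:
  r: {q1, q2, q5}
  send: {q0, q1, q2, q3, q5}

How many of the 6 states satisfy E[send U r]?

5

E[send U r]: least fixpoint, start Z0 = Sat(r) = {q1, q2, q5}, add states in Sat(send) with some successor in Z. Z1 = {q0, q1, q2, q5}; Z2 = {q0, q1, q2, q3, q5}; fixed.
Sat(E[send U r]) = {q0, q1, q2, q3, q5}
|Sat(E[send U r])| = |{q0, q1, q2, q3, q5}| = 5.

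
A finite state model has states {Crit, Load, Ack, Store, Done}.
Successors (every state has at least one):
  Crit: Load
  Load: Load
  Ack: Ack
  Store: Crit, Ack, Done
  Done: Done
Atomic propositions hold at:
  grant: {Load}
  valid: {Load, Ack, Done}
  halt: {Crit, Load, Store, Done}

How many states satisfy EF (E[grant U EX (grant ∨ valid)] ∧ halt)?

Sat(grant ∨ valid) = {Load, Ack, Done}
Sat(EX (grant ∨ valid)) = {s : some successor in {Load, Ack, Done}} = {Crit, Load, Ack, Store, Done}
E[grant U EX (grant ∨ valid)]: least fixpoint, start Z0 = Sat(EX (grant ∨ valid)) = {Crit, Load, Ack, Store, Done}, add states in Sat(grant) with some successor in Z. Already a fixed point.
Sat(E[grant U EX (grant ∨ valid)]) = {Crit, Load, Ack, Store, Done}
Sat(E[grant U EX (grant ∨ valid)] ∧ halt) = {Crit, Load, Store, Done}
EF (E[grant U EX (grant ∨ valid)] ∧ halt): least fixpoint, start Z0 = {Crit, Load, Store, Done}, add states with some successor in Z. Already a fixed point.
Sat(EF (E[grant U EX (grant ∨ valid)] ∧ halt)) = {Crit, Load, Store, Done}
|Sat(EF (E[grant U EX (grant ∨ valid)] ∧ halt))| = |{Crit, Load, Store, Done}| = 4.

4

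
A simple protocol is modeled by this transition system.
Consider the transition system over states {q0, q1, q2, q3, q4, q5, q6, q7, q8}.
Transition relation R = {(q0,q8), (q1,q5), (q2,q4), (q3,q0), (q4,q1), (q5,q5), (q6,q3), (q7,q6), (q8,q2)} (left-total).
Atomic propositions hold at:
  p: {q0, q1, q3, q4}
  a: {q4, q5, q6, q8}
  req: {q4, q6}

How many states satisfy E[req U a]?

E[req U a]: least fixpoint, start Z0 = Sat(a) = {q4, q5, q6, q8}, add states in Sat(req) with some successor in Z. Already a fixed point.
Sat(E[req U a]) = {q4, q5, q6, q8}
|Sat(E[req U a])| = |{q4, q5, q6, q8}| = 4.

4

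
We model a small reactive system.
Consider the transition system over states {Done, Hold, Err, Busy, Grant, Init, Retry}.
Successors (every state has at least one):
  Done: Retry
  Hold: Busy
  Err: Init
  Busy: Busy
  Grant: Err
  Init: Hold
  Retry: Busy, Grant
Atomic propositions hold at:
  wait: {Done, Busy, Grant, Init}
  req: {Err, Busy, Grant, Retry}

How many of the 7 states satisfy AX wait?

4

Sat(AX wait) = {s : every successor in {Done, Busy, Grant, Init}} = {Hold, Err, Busy, Retry}
|Sat(AX wait)| = |{Hold, Err, Busy, Retry}| = 4.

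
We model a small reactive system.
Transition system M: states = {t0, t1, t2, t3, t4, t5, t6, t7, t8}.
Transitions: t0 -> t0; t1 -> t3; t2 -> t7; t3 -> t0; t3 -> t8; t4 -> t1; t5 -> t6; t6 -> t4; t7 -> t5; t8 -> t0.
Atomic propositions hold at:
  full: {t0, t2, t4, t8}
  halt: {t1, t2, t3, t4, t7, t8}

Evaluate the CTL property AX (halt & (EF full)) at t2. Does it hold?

Yes

EF full: least fixpoint, start Z0 = {t0, t2, t4, t8}, add states with some successor in Z. Z1 = {t0, t2, t3, t4, t6, t8}; Z2 = {t0, t1, t2, t3, t4, t5, t6, t8}; Z3 = {t0, t1, t2, t3, t4, t5, t6, t7, t8}; fixed.
Sat(EF full) = {t0, t1, t2, t3, t4, t5, t6, t7, t8}
Sat(halt & (EF full)) = {t1, t2, t3, t4, t7, t8}
Sat(AX (halt & (EF full))) = {s : every successor in {t1, t2, t3, t4, t7, t8}} = {t1, t2, t4, t6}
t2 ∈ Sat(AX (halt & (EF full))) = {t1, t2, t4, t6}, so the formula holds at t2.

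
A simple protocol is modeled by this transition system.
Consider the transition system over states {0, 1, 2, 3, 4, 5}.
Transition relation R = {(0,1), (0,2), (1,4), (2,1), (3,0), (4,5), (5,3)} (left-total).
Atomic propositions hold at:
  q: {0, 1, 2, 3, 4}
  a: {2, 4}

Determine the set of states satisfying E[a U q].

{0, 1, 2, 3, 4}

E[a U q]: least fixpoint, start Z0 = Sat(q) = {0, 1, 2, 3, 4}, add states in Sat(a) with some successor in Z. Already a fixed point.
Sat(E[a U q]) = {0, 1, 2, 3, 4}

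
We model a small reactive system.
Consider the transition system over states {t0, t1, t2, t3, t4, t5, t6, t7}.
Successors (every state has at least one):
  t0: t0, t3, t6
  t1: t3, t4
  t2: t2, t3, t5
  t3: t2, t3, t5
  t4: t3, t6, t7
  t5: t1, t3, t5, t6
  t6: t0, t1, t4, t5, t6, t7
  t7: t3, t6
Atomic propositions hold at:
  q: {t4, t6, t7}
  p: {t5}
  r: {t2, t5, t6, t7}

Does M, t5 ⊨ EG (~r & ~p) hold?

No

Sat(~r) = {t0, t1, t3, t4}
Sat(~p) = {t0, t1, t2, t3, t4, t6, t7}
Sat(~r & ~p) = {t0, t1, t3, t4}
EG (~r & ~p): greatest fixpoint, start Z0 = {t0, t1, t3, t4}, keep only states in Sat with some successor in Z. Already a fixed point.
Sat(EG (~r & ~p)) = {t0, t1, t3, t4}
t5 ∉ Sat(EG (~r & ~p)) = {t0, t1, t3, t4}, so the formula does not hold at t5.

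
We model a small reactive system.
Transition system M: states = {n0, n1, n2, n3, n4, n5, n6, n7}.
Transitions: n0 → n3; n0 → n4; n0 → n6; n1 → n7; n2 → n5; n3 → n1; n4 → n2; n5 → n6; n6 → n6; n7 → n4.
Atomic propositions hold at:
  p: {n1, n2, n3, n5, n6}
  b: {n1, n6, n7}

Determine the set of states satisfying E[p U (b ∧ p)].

{n1, n2, n3, n5, n6}

Sat(b ∧ p) = {n1, n6}
E[p U (b ∧ p)]: least fixpoint, start Z0 = Sat((b ∧ p)) = {n1, n6}, add states in Sat(p) with some successor in Z. Z1 = {n1, n3, n5, n6}; Z2 = {n1, n2, n3, n5, n6}; fixed.
Sat(E[p U (b ∧ p)]) = {n1, n2, n3, n5, n6}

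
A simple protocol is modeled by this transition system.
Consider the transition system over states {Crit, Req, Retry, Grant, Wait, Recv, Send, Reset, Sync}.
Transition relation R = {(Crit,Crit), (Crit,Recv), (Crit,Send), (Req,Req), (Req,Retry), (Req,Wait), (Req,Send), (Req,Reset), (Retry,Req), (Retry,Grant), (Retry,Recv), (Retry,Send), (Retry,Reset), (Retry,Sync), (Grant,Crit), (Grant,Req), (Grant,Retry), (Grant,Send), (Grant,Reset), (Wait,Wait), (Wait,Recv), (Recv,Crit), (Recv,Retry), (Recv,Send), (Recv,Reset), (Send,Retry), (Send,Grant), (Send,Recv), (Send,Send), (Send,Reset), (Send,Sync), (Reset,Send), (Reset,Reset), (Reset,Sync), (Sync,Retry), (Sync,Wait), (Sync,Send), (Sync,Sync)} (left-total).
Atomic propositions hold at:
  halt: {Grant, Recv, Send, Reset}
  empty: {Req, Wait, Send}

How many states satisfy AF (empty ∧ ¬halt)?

Sat(¬halt) = {Crit, Req, Retry, Wait, Sync}
Sat(empty ∧ ¬halt) = {Req, Wait}
AF (empty ∧ ¬halt): least fixpoint, start Z0 = {Req, Wait}, add states with every successor in Z. Already a fixed point.
Sat(AF (empty ∧ ¬halt)) = {Req, Wait}
|Sat(AF (empty ∧ ¬halt))| = |{Req, Wait}| = 2.

2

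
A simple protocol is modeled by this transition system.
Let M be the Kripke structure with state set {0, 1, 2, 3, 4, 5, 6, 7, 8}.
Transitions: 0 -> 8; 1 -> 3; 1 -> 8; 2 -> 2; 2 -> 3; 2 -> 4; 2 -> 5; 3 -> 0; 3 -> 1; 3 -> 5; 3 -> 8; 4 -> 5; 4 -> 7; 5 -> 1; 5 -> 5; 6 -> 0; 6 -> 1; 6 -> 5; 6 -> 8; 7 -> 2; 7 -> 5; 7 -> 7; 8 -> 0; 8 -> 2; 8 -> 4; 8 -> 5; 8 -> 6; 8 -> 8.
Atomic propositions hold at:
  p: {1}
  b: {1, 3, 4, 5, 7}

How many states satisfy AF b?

5

AF b: least fixpoint, start Z0 = {1, 3, 4, 5, 7}, add states with every successor in Z. Already a fixed point.
Sat(AF b) = {1, 3, 4, 5, 7}
|Sat(AF b)| = |{1, 3, 4, 5, 7}| = 5.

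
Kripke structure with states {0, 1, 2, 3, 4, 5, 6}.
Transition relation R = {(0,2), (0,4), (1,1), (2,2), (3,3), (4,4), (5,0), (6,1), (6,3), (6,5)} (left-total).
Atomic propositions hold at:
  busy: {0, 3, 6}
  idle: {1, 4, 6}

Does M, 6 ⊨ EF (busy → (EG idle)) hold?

Yes

EG idle: greatest fixpoint, start Z0 = {1, 4, 6}, keep only states in Sat with some successor in Z. Already a fixed point.
Sat(EG idle) = {1, 4, 6}
Sat(busy → (EG idle)) = {1, 2, 4, 5, 6}
EF (busy → (EG idle)): least fixpoint, start Z0 = {1, 2, 4, 5, 6}, add states with some successor in Z. Z1 = {0, 1, 2, 4, 5, 6}; fixed.
Sat(EF (busy → (EG idle))) = {0, 1, 2, 4, 5, 6}
6 ∈ Sat(EF (busy → (EG idle))) = {0, 1, 2, 4, 5, 6}, so the formula holds at 6.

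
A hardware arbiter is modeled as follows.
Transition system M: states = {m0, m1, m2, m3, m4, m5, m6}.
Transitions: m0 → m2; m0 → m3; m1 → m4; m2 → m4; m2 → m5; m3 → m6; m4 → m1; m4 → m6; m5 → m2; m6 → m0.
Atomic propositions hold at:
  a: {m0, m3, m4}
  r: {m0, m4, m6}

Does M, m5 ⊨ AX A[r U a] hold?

No

A[r U a]: least fixpoint, start Z0 = Sat(a) = {m0, m3, m4}, add states in Sat(r) with every successor in Z. Z1 = {m0, m3, m4, m6}; fixed.
Sat(A[r U a]) = {m0, m3, m4, m6}
Sat(AX A[r U a]) = {s : every successor in {m0, m3, m4, m6}} = {m1, m3, m6}
m5 ∉ Sat(AX A[r U a]) = {m1, m3, m6}, so the formula does not hold at m5.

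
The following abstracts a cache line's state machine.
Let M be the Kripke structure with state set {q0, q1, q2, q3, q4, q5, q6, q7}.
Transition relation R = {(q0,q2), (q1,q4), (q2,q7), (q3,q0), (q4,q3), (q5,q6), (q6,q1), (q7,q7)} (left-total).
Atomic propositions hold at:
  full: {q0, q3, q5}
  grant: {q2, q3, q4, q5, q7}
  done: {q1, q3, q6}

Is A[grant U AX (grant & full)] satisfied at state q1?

Sat(grant & full) = {q3, q5}
Sat(AX (grant & full)) = {s : every successor in {q3, q5}} = {q4}
A[grant U AX (grant & full)]: least fixpoint, start Z0 = Sat(AX (grant & full)) = {q4}, add states in Sat(grant) with every successor in Z. Already a fixed point.
Sat(A[grant U AX (grant & full)]) = {q4}
q1 ∉ Sat(A[grant U AX (grant & full)]) = {q4}, so the formula does not hold at q1.

No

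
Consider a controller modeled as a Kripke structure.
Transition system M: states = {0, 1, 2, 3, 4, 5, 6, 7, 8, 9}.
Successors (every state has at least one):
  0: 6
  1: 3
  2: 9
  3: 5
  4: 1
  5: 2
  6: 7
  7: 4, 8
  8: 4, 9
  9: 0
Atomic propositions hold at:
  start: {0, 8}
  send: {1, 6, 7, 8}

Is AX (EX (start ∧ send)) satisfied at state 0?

Sat(start ∧ send) = {8}
Sat(EX (start ∧ send)) = {s : some successor in {8}} = {7}
Sat(AX (EX (start ∧ send))) = {s : every successor in {7}} = {6}
0 ∉ Sat(AX (EX (start ∧ send))) = {6}, so the formula does not hold at 0.

No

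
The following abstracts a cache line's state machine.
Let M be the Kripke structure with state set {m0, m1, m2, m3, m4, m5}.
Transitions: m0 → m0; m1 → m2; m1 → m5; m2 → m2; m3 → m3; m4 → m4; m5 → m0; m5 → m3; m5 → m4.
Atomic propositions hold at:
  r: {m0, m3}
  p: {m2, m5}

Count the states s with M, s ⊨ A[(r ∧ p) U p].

Sat(r ∧ p) = ∅
A[(r ∧ p) U p]: least fixpoint, start Z0 = Sat(p) = {m2, m5}, add states in Sat(r ∧ p) with every successor in Z. Already a fixed point.
Sat(A[(r ∧ p) U p]) = {m2, m5}
|Sat(A[(r ∧ p) U p])| = |{m2, m5}| = 2.

2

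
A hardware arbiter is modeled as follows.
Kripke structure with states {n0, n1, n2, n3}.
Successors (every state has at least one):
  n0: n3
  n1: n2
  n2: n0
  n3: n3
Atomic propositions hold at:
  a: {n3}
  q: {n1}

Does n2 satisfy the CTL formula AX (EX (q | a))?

Sat(q | a) = {n1, n3}
Sat(EX (q | a)) = {s : some successor in {n1, n3}} = {n0, n3}
Sat(AX (EX (q | a))) = {s : every successor in {n0, n3}} = {n0, n2, n3}
n2 ∈ Sat(AX (EX (q | a))) = {n0, n2, n3}, so the formula holds at n2.

Yes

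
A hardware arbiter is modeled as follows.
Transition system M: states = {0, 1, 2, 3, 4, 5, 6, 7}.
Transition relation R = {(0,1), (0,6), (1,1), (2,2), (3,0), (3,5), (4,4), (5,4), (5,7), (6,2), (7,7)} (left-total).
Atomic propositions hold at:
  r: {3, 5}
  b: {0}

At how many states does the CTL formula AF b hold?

1

AF b: least fixpoint, start Z0 = {0}, add states with every successor in Z. Already a fixed point.
Sat(AF b) = {0}
|Sat(AF b)| = |{0}| = 1.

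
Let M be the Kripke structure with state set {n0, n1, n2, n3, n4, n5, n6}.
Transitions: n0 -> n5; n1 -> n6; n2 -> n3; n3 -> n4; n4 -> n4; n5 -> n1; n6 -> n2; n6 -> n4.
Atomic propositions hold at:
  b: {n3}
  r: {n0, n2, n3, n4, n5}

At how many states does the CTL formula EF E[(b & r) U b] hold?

Sat(b & r) = {n3}
E[(b & r) U b]: least fixpoint, start Z0 = Sat(b) = {n3}, add states in Sat(b & r) with some successor in Z. Already a fixed point.
Sat(E[(b & r) U b]) = {n3}
EF E[(b & r) U b]: least fixpoint, start Z0 = {n3}, add states with some successor in Z. Z1 = {n2, n3}; Z2 = {n2, n3, n6}; Z3 = {n1, n2, n3, n6}; Z4 = {n1, n2, n3, n5, n6}; Z5 = {n0, n1, n2, n3, n5, n6}; fixed.
Sat(EF E[(b & r) U b]) = {n0, n1, n2, n3, n5, n6}
|Sat(EF E[(b & r) U b])| = |{n0, n1, n2, n3, n5, n6}| = 6.

6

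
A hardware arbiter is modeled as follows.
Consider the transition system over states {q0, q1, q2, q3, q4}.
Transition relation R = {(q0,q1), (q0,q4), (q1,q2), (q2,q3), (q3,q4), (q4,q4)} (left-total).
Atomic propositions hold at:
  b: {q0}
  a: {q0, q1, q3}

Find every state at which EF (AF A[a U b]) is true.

A[a U b]: least fixpoint, start Z0 = Sat(b) = {q0}, add states in Sat(a) with every successor in Z. Already a fixed point.
Sat(A[a U b]) = {q0}
AF A[a U b]: least fixpoint, start Z0 = {q0}, add states with every successor in Z. Already a fixed point.
Sat(AF A[a U b]) = {q0}
EF (AF A[a U b]): least fixpoint, start Z0 = {q0}, add states with some successor in Z. Already a fixed point.
Sat(EF (AF A[a U b])) = {q0}

{q0}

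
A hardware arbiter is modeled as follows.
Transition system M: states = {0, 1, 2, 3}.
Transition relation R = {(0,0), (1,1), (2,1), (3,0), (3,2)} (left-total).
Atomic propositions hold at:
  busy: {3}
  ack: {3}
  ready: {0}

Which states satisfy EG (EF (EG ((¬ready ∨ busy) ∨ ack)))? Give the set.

Sat(¬ready) = {1, 2, 3}
Sat(¬ready ∨ busy) = {1, 2, 3}
Sat((¬ready ∨ busy) ∨ ack) = {1, 2, 3}
EG ((¬ready ∨ busy) ∨ ack): greatest fixpoint, start Z0 = {1, 2, 3}, keep only states in Sat with some successor in Z. Already a fixed point.
Sat(EG ((¬ready ∨ busy) ∨ ack)) = {1, 2, 3}
EF (EG ((¬ready ∨ busy) ∨ ack)): least fixpoint, start Z0 = {1, 2, 3}, add states with some successor in Z. Already a fixed point.
Sat(EF (EG ((¬ready ∨ busy) ∨ ack))) = {1, 2, 3}
EG (EF (EG ((¬ready ∨ busy) ∨ ack))): greatest fixpoint, start Z0 = {1, 2, 3}, keep only states in Sat with some successor in Z. Already a fixed point.
Sat(EG (EF (EG ((¬ready ∨ busy) ∨ ack)))) = {1, 2, 3}

{1, 2, 3}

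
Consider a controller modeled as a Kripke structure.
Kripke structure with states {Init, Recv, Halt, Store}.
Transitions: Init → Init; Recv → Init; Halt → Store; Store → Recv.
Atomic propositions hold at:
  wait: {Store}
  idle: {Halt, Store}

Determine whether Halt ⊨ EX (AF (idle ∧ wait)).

Yes

Sat(idle ∧ wait) = {Store}
AF (idle ∧ wait): least fixpoint, start Z0 = {Store}, add states with every successor in Z. Z1 = {Halt, Store}; fixed.
Sat(AF (idle ∧ wait)) = {Halt, Store}
Sat(EX (AF (idle ∧ wait))) = {s : some successor in {Halt, Store}} = {Halt}
Halt ∈ Sat(EX (AF (idle ∧ wait))) = {Halt}, so the formula holds at Halt.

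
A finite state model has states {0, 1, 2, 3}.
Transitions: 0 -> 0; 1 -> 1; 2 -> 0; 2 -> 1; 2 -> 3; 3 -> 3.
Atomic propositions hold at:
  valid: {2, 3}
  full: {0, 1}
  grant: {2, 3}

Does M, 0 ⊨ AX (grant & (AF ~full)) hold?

No

Sat(~full) = {2, 3}
AF ~full: least fixpoint, start Z0 = {2, 3}, add states with every successor in Z. Already a fixed point.
Sat(AF ~full) = {2, 3}
Sat(grant & (AF ~full)) = {2, 3}
Sat(AX (grant & (AF ~full))) = {s : every successor in {2, 3}} = {3}
0 ∉ Sat(AX (grant & (AF ~full))) = {3}, so the formula does not hold at 0.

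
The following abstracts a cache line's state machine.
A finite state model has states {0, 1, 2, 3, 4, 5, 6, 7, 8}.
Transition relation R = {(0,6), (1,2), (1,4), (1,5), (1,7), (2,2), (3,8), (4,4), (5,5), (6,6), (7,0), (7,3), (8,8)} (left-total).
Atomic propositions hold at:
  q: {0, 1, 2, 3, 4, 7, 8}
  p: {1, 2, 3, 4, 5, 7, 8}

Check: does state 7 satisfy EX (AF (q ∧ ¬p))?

Sat(¬p) = {0, 6}
Sat(q ∧ ¬p) = {0}
AF (q ∧ ¬p): least fixpoint, start Z0 = {0}, add states with every successor in Z. Already a fixed point.
Sat(AF (q ∧ ¬p)) = {0}
Sat(EX (AF (q ∧ ¬p))) = {s : some successor in {0}} = {7}
7 ∈ Sat(EX (AF (q ∧ ¬p))) = {7}, so the formula holds at 7.

Yes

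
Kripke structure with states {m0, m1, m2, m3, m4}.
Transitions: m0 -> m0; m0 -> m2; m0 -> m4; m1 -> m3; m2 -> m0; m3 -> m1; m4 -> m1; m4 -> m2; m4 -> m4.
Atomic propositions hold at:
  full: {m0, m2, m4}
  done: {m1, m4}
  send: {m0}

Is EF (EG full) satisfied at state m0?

Yes

EG full: greatest fixpoint, start Z0 = {m0, m2, m4}, keep only states in Sat with some successor in Z. Already a fixed point.
Sat(EG full) = {m0, m2, m4}
EF (EG full): least fixpoint, start Z0 = {m0, m2, m4}, add states with some successor in Z. Already a fixed point.
Sat(EF (EG full)) = {m0, m2, m4}
m0 ∈ Sat(EF (EG full)) = {m0, m2, m4}, so the formula holds at m0.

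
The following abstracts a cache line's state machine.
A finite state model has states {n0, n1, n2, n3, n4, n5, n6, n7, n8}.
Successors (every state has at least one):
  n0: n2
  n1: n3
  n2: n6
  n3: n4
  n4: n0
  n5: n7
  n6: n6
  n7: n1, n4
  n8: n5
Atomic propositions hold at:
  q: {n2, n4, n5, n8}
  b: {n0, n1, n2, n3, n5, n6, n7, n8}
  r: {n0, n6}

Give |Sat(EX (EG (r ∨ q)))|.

6

Sat(r ∨ q) = {n0, n2, n4, n5, n6, n8}
EG (r ∨ q): greatest fixpoint, start Z0 = {n0, n2, n4, n5, n6, n8}, keep only states in Sat with some successor in Z. Z1 = {n0, n2, n4, n6, n8}; Z2 = {n0, n2, n4, n6}; fixed.
Sat(EG (r ∨ q)) = {n0, n2, n4, n6}
Sat(EX (EG (r ∨ q))) = {s : some successor in {n0, n2, n4, n6}} = {n0, n2, n3, n4, n6, n7}
|Sat(EX (EG (r ∨ q)))| = |{n0, n2, n3, n4, n6, n7}| = 6.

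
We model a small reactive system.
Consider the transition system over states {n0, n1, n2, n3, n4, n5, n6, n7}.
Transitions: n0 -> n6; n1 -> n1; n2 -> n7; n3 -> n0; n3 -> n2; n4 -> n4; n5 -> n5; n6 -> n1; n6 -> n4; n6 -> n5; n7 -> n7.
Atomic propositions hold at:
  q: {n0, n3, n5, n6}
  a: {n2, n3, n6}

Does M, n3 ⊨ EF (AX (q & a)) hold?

Yes

Sat(q & a) = {n3, n6}
Sat(AX (q & a)) = {s : every successor in {n3, n6}} = {n0}
EF (AX (q & a)): least fixpoint, start Z0 = {n0}, add states with some successor in Z. Z1 = {n0, n3}; fixed.
Sat(EF (AX (q & a))) = {n0, n3}
n3 ∈ Sat(EF (AX (q & a))) = {n0, n3}, so the formula holds at n3.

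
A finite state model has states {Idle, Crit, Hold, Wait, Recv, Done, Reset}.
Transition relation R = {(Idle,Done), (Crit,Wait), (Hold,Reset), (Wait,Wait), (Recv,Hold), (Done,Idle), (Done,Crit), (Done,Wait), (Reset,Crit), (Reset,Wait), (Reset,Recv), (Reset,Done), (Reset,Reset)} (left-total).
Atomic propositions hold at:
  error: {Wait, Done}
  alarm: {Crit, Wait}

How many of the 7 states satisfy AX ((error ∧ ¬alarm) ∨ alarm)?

Sat(¬alarm) = {Idle, Hold, Recv, Done, Reset}
Sat(error ∧ ¬alarm) = {Done}
Sat((error ∧ ¬alarm) ∨ alarm) = {Crit, Wait, Done}
Sat(AX ((error ∧ ¬alarm) ∨ alarm)) = {s : every successor in {Crit, Wait, Done}} = {Idle, Crit, Wait}
|Sat(AX ((error ∧ ¬alarm) ∨ alarm))| = |{Idle, Crit, Wait}| = 3.

3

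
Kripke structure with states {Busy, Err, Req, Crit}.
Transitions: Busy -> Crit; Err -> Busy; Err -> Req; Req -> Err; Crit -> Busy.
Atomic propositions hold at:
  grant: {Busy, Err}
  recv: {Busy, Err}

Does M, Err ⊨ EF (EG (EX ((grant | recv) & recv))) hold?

Sat(grant | recv) = {Busy, Err}
Sat((grant | recv) & recv) = {Busy, Err}
Sat(EX ((grant | recv) & recv)) = {s : some successor in {Busy, Err}} = {Err, Req, Crit}
EG (EX ((grant | recv) & recv)): greatest fixpoint, start Z0 = {Err, Req, Crit}, keep only states in Sat with some successor in Z. Z1 = {Err, Req}; fixed.
Sat(EG (EX ((grant | recv) & recv))) = {Err, Req}
EF (EG (EX ((grant | recv) & recv))): least fixpoint, start Z0 = {Err, Req}, add states with some successor in Z. Already a fixed point.
Sat(EF (EG (EX ((grant | recv) & recv)))) = {Err, Req}
Err ∈ Sat(EF (EG (EX ((grant | recv) & recv)))) = {Err, Req}, so the formula holds at Err.

Yes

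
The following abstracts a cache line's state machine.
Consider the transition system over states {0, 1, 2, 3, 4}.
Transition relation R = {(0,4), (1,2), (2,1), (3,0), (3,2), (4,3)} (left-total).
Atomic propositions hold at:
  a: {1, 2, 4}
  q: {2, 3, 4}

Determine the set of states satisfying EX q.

{0, 1, 3, 4}

Sat(EX q) = {s : some successor in {2, 3, 4}} = {0, 1, 3, 4}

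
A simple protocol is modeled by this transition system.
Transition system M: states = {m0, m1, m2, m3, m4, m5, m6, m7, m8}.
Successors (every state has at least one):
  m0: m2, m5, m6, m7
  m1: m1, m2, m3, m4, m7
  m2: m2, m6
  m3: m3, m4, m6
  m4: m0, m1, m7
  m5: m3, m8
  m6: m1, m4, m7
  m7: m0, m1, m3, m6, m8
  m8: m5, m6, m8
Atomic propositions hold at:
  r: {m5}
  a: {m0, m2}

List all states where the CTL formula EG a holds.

EG a: greatest fixpoint, start Z0 = {m0, m2}, keep only states in Sat with some successor in Z. Already a fixed point.
Sat(EG a) = {m0, m2}

{m0, m2}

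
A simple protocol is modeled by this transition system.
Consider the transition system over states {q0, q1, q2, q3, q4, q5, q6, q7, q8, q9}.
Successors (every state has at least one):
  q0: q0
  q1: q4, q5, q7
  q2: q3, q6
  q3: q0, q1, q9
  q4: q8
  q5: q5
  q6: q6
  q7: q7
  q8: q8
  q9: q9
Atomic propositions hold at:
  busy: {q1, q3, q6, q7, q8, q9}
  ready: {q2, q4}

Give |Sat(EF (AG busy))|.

AG busy: greatest fixpoint, start Z0 = {q1, q3, q6, q7, q8, q9}, keep only states in Sat with every successor in Z. Z1 = {q6, q7, q8, q9}; fixed.
Sat(AG busy) = {q6, q7, q8, q9}
EF (AG busy): least fixpoint, start Z0 = {q6, q7, q8, q9}, add states with some successor in Z. Z1 = {q1, q2, q3, q4, q6, q7, q8, q9}; fixed.
Sat(EF (AG busy)) = {q1, q2, q3, q4, q6, q7, q8, q9}
|Sat(EF (AG busy))| = |{q1, q2, q3, q4, q6, q7, q8, q9}| = 8.

8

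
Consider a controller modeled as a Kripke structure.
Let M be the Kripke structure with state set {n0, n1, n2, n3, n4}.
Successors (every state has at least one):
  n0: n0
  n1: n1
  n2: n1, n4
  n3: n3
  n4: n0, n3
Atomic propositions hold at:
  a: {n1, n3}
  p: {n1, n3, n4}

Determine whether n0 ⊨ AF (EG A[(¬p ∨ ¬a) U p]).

No

Sat(¬p) = {n0, n2}
Sat(¬a) = {n0, n2, n4}
Sat(¬p ∨ ¬a) = {n0, n2, n4}
A[(¬p ∨ ¬a) U p]: least fixpoint, start Z0 = Sat(p) = {n1, n3, n4}, add states in Sat(¬p ∨ ¬a) with every successor in Z. Z1 = {n1, n2, n3, n4}; fixed.
Sat(A[(¬p ∨ ¬a) U p]) = {n1, n2, n3, n4}
EG A[(¬p ∨ ¬a) U p]: greatest fixpoint, start Z0 = {n1, n2, n3, n4}, keep only states in Sat with some successor in Z. Already a fixed point.
Sat(EG A[(¬p ∨ ¬a) U p]) = {n1, n2, n3, n4}
AF (EG A[(¬p ∨ ¬a) U p]): least fixpoint, start Z0 = {n1, n2, n3, n4}, add states with every successor in Z. Already a fixed point.
Sat(AF (EG A[(¬p ∨ ¬a) U p])) = {n1, n2, n3, n4}
n0 ∉ Sat(AF (EG A[(¬p ∨ ¬a) U p])) = {n1, n2, n3, n4}, so the formula does not hold at n0.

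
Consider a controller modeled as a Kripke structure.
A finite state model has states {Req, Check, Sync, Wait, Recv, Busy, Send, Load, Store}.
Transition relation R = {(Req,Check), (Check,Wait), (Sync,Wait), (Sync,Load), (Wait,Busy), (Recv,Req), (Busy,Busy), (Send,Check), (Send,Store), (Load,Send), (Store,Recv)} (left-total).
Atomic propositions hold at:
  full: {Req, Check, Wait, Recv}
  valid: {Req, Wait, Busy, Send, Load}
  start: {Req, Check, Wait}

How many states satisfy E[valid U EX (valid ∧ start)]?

6

Sat(valid ∧ start) = {Req, Wait}
Sat(EX (valid ∧ start)) = {s : some successor in {Req, Wait}} = {Check, Sync, Recv}
E[valid U EX (valid ∧ start)]: least fixpoint, start Z0 = Sat(EX (valid ∧ start)) = {Check, Sync, Recv}, add states in Sat(valid) with some successor in Z. Z1 = {Req, Check, Sync, Recv, Send}; Z2 = {Req, Check, Sync, Recv, Send, Load}; fixed.
Sat(E[valid U EX (valid ∧ start)]) = {Req, Check, Sync, Recv, Send, Load}
|Sat(E[valid U EX (valid ∧ start)])| = |{Req, Check, Sync, Recv, Send, Load}| = 6.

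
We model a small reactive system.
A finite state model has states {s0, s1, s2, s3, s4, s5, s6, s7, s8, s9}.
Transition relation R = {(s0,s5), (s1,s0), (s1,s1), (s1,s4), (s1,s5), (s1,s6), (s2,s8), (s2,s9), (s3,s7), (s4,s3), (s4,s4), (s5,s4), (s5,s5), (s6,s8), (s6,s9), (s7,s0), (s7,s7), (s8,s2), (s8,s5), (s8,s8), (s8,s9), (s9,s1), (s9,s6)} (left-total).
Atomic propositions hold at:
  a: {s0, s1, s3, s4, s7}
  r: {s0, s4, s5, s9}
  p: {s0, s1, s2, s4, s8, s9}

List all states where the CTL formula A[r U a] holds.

{s0, s1, s3, s4, s7}

A[r U a]: least fixpoint, start Z0 = Sat(a) = {s0, s1, s3, s4, s7}, add states in Sat(r) with every successor in Z. Already a fixed point.
Sat(A[r U a]) = {s0, s1, s3, s4, s7}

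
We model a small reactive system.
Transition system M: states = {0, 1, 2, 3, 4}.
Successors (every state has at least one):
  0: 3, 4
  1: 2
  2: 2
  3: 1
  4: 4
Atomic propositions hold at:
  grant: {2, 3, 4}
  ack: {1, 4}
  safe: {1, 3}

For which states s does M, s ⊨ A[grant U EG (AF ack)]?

{0, 4}

AF ack: least fixpoint, start Z0 = {1, 4}, add states with every successor in Z. Z1 = {1, 3, 4}; Z2 = {0, 1, 3, 4}; fixed.
Sat(AF ack) = {0, 1, 3, 4}
EG (AF ack): greatest fixpoint, start Z0 = {0, 1, 3, 4}, keep only states in Sat with some successor in Z. Z1 = {0, 3, 4}; Z2 = {0, 4}; fixed.
Sat(EG (AF ack)) = {0, 4}
A[grant U EG (AF ack)]: least fixpoint, start Z0 = Sat(EG (AF ack)) = {0, 4}, add states in Sat(grant) with every successor in Z. Already a fixed point.
Sat(A[grant U EG (AF ack)]) = {0, 4}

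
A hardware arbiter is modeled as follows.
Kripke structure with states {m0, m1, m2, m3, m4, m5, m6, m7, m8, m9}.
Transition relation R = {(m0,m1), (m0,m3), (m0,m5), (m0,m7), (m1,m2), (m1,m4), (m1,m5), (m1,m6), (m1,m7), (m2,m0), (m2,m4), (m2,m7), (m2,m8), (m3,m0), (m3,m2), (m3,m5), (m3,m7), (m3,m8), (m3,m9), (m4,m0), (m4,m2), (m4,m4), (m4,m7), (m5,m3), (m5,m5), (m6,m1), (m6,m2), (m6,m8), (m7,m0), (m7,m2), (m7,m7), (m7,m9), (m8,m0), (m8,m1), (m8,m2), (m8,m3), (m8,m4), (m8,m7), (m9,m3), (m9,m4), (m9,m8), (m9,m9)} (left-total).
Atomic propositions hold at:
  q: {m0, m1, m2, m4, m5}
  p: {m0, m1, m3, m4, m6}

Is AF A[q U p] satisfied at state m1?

Yes

A[q U p]: least fixpoint, start Z0 = Sat(p) = {m0, m1, m3, m4, m6}, add states in Sat(q) with every successor in Z. Already a fixed point.
Sat(A[q U p]) = {m0, m1, m3, m4, m6}
AF A[q U p]: least fixpoint, start Z0 = {m0, m1, m3, m4, m6}, add states with every successor in Z. Already a fixed point.
Sat(AF A[q U p]) = {m0, m1, m3, m4, m6}
m1 ∈ Sat(AF A[q U p]) = {m0, m1, m3, m4, m6}, so the formula holds at m1.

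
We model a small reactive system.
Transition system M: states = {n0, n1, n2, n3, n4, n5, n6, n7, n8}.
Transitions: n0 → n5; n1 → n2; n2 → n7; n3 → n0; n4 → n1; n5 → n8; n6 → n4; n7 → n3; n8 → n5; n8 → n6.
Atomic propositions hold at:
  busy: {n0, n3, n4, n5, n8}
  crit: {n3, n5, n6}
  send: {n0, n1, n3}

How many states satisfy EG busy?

4

EG busy: greatest fixpoint, start Z0 = {n0, n3, n4, n5, n8}, keep only states in Sat with some successor in Z. Z1 = {n0, n3, n5, n8}; fixed.
Sat(EG busy) = {n0, n3, n5, n8}
|Sat(EG busy)| = |{n0, n3, n5, n8}| = 4.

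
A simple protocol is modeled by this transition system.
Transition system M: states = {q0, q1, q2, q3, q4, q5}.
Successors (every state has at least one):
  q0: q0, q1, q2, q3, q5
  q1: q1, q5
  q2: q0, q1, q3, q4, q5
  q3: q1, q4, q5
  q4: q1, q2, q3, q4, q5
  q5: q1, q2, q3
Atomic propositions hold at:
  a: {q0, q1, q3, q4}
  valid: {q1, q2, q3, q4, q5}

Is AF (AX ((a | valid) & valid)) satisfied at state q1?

Yes

Sat(a | valid) = {q0, q1, q2, q3, q4, q5}
Sat((a | valid) & valid) = {q1, q2, q3, q4, q5}
Sat(AX ((a | valid) & valid)) = {s : every successor in {q1, q2, q3, q4, q5}} = {q1, q3, q4, q5}
AF (AX ((a | valid) & valid)): least fixpoint, start Z0 = {q1, q3, q4, q5}, add states with every successor in Z. Already a fixed point.
Sat(AF (AX ((a | valid) & valid))) = {q1, q3, q4, q5}
q1 ∈ Sat(AF (AX ((a | valid) & valid))) = {q1, q3, q4, q5}, so the formula holds at q1.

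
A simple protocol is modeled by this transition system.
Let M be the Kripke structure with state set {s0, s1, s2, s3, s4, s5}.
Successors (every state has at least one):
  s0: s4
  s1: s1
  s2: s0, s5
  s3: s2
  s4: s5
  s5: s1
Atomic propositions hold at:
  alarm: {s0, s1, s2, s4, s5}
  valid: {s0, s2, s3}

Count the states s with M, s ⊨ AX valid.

Sat(AX valid) = {s : every successor in {s0, s2, s3}} = {s3}
|Sat(AX valid)| = |{s3}| = 1.

1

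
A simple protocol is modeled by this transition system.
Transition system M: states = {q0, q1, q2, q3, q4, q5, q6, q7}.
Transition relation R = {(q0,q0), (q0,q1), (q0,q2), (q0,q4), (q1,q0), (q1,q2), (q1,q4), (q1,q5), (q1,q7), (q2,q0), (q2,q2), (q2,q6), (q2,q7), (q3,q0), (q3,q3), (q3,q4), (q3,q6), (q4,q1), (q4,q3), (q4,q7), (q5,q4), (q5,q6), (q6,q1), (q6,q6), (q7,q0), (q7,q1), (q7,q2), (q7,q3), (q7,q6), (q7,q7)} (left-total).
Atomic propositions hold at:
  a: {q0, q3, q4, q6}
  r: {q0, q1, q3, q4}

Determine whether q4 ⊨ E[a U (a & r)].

Yes

Sat(a & r) = {q0, q3, q4}
E[a U (a & r)]: least fixpoint, start Z0 = Sat((a & r)) = {q0, q3, q4}, add states in Sat(a) with some successor in Z. Already a fixed point.
Sat(E[a U (a & r)]) = {q0, q3, q4}
q4 ∈ Sat(E[a U (a & r)]) = {q0, q3, q4}, so the formula holds at q4.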